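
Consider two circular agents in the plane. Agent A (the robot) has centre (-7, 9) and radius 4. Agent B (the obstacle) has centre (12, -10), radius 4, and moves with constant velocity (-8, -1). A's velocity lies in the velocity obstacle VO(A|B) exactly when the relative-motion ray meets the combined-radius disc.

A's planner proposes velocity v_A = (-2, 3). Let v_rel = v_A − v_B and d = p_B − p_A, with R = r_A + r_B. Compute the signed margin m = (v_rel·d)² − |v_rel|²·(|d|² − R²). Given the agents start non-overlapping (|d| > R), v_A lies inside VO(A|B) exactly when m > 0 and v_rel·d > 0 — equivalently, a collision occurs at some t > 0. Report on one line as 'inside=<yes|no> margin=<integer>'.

d = (19, -19),  |d|² = 722;  R = 4+4 = 8,  c = 722−8² = 658
v_rel = (6, 4),  |v_rel|² = 52;  v_rel·d = (6)·(19) + (4)·(-19) = 38
52·t² − 76·t + 658 = 0  ⇒  m = 38² − 52·658 = -32772
m = -32772 < 0,  v_rel·d = 38 > 0  ⇒  outside

inside=no margin=-32772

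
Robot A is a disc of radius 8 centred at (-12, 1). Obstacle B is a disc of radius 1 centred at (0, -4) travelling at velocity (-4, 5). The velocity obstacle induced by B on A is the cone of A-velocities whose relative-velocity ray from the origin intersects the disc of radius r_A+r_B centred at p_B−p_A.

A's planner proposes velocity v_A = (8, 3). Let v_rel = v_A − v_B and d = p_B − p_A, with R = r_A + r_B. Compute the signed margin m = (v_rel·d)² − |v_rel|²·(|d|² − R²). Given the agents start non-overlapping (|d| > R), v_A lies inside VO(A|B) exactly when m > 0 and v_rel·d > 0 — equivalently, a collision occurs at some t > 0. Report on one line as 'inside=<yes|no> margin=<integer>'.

d = (12, -5),  |d|² = 169;  R = 8+1 = 9,  c = 169−9² = 88
v_rel = (12, -2),  |v_rel|² = 148;  v_rel·d = (12)·(12) + (-2)·(-5) = 154
148·t² − 308·t + 88 = 0  ⇒  m = 154² − 148·88 = 10692
m = 10692 > 0,  v_rel·d = 154 > 0  ⇒  inside

inside=yes margin=10692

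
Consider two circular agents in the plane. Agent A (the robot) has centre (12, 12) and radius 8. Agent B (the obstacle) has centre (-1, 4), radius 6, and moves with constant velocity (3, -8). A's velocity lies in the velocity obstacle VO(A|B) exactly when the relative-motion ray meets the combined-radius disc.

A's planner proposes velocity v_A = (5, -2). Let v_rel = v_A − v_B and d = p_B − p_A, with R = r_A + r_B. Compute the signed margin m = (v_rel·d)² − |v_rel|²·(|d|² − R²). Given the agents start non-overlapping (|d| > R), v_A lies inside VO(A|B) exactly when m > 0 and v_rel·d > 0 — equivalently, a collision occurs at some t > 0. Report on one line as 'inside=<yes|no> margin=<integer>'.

d = (-13, -8),  |d|² = 233;  R = 8+6 = 14,  c = 233−14² = 37
v_rel = (2, 6),  |v_rel|² = 40;  v_rel·d = (2)·(-13) + (6)·(-8) = -74
40·t² + 148·t + 37 = 0  ⇒  m = (-74)² − 40·37 = 3996
m = 3996 > 0,  v_rel·d = -74 < 0  ⇒  outside

inside=no margin=3996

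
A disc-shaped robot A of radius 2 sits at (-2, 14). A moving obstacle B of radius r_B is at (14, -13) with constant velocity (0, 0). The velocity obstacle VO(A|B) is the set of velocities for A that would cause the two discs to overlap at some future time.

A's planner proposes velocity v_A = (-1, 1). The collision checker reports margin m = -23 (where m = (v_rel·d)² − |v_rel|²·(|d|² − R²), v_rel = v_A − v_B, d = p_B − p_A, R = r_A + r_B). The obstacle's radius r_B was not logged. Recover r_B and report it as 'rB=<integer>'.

m = -23
d = (16, -27);  v_rel = (-1, 1),  |v_rel|² = 2
v_rel×d = (-1)·(-27) − (1)·(16) = 11
since m = R²·2 − 11²:  R² = (121 + -23) / 2 = 49
R = √49 = 7  ⇒  r_B = 7 − 2 = 5

rB=5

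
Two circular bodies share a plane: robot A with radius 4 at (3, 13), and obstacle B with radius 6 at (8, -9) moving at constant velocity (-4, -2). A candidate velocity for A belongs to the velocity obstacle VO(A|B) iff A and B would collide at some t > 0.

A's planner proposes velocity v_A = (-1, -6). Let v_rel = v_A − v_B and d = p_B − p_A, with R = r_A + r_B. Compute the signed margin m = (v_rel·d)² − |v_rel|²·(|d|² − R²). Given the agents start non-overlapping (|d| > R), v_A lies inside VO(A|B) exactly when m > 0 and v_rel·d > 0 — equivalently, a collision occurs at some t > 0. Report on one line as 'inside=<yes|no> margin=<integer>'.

d = (5, -22),  |d|² = 509;  R = 4+6 = 10,  c = 509−10² = 409
v_rel = (3, -4),  |v_rel|² = 25;  v_rel·d = (3)·(5) + (-4)·(-22) = 103
25·t² − 206·t + 409 = 0  ⇒  m = 103² − 25·409 = 384
m = 384 > 0,  v_rel·d = 103 > 0  ⇒  inside

inside=yes margin=384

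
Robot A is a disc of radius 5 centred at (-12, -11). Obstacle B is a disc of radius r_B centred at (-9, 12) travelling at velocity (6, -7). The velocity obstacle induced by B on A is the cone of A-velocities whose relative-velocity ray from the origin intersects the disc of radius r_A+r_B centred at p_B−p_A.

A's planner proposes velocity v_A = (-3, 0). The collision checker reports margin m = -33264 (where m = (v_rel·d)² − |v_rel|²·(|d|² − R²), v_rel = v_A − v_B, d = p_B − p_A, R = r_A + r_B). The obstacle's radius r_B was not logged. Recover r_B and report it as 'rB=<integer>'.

m = -33264
d = (3, 23);  v_rel = (-9, 7),  |v_rel|² = 130
v_rel×d = (-9)·(23) − (7)·(3) = -228
since m = R²·130 − (-228)²:  R² = (51984 + -33264) / 130 = 144
R = √144 = 12  ⇒  r_B = 12 − 5 = 7

rB=7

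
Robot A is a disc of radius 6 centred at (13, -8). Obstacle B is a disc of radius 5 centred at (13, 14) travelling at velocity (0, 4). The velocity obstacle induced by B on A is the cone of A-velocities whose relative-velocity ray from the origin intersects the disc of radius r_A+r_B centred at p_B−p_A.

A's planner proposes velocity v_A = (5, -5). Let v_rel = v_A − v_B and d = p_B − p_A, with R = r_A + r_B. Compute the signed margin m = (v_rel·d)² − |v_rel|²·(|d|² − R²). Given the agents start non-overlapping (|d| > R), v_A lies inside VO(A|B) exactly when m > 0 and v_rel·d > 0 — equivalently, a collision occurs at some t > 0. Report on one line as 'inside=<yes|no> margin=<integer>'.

d = (0, 22),  |d|² = 484;  R = 6+5 = 11,  c = 484−11² = 363
v_rel = (5, -9),  |v_rel|² = 106;  v_rel·d = (5)·(0) + (-9)·(22) = -198
106·t² + 396·t + 363 = 0  ⇒  m = (-198)² − 106·363 = 726
m = 726 > 0,  v_rel·d = -198 < 0  ⇒  outside

inside=no margin=726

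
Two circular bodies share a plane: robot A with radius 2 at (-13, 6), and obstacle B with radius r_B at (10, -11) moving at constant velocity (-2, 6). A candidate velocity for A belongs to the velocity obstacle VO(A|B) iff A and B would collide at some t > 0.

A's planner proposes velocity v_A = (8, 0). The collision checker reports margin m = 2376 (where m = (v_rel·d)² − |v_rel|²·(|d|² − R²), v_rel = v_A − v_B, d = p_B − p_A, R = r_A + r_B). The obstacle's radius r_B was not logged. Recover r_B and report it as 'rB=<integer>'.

m = 2376
d = (23, -17);  v_rel = (10, -6),  |v_rel|² = 136
v_rel×d = (10)·(-17) − (-6)·(23) = -32
since m = R²·136 − (-32)²:  R² = (1024 + 2376) / 136 = 25
R = √25 = 5  ⇒  r_B = 5 − 2 = 3

rB=3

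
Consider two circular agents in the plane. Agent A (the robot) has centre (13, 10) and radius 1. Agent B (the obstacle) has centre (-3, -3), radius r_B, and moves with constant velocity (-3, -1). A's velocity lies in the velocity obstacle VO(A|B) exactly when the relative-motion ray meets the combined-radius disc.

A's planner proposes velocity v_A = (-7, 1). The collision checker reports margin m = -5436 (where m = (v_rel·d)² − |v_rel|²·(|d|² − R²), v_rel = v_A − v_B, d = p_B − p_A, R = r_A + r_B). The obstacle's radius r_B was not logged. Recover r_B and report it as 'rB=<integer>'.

m = -5436
d = (-16, -13);  v_rel = (-4, 2),  |v_rel|² = 20
v_rel×d = (-4)·(-13) − (2)·(-16) = 84
since m = R²·20 − 84²:  R² = (7056 + -5436) / 20 = 81
R = √81 = 9  ⇒  r_B = 9 − 1 = 8

rB=8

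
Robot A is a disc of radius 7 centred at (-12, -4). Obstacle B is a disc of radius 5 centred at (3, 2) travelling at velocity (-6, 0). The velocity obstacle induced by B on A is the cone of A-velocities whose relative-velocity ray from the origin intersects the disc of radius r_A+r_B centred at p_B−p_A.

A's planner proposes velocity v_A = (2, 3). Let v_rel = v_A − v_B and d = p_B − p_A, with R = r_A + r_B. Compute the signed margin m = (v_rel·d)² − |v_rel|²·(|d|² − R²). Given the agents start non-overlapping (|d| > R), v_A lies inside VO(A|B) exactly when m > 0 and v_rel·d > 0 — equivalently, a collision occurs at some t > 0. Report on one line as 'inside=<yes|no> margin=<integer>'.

d = (15, 6),  |d|² = 261;  R = 7+5 = 12,  c = 261−12² = 117
v_rel = (8, 3),  |v_rel|² = 73;  v_rel·d = (8)·(15) + (3)·(6) = 138
73·t² − 276·t + 117 = 0  ⇒  m = 138² − 73·117 = 10503
m = 10503 > 0,  v_rel·d = 138 > 0  ⇒  inside

inside=yes margin=10503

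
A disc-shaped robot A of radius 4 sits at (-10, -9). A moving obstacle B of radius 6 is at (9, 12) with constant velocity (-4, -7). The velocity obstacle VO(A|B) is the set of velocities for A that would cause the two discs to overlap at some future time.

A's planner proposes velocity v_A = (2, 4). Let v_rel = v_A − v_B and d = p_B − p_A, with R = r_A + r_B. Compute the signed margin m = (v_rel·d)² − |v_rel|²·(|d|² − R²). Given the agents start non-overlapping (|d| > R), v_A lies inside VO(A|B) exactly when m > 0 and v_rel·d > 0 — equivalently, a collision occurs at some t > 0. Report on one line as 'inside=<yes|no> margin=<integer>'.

d = (19, 21),  |d|² = 802;  R = 4+6 = 10,  c = 802−10² = 702
v_rel = (6, 11),  |v_rel|² = 157;  v_rel·d = (6)·(19) + (11)·(21) = 345
157·t² − 690·t + 702 = 0  ⇒  m = 345² − 157·702 = 8811
m = 8811 > 0,  v_rel·d = 345 > 0  ⇒  inside

inside=yes margin=8811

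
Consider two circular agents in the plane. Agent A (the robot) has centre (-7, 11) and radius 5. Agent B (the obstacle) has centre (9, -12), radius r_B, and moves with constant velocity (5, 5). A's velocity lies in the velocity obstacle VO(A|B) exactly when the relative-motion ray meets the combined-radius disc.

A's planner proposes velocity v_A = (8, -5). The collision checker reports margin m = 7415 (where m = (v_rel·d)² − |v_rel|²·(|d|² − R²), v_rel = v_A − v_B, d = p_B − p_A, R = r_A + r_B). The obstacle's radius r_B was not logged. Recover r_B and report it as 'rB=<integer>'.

m = 7415
d = (16, -23);  v_rel = (3, -10),  |v_rel|² = 109
v_rel×d = (3)·(-23) − (-10)·(16) = 91
since m = R²·109 − 91²:  R² = (8281 + 7415) / 109 = 144
R = √144 = 12  ⇒  r_B = 12 − 5 = 7

rB=7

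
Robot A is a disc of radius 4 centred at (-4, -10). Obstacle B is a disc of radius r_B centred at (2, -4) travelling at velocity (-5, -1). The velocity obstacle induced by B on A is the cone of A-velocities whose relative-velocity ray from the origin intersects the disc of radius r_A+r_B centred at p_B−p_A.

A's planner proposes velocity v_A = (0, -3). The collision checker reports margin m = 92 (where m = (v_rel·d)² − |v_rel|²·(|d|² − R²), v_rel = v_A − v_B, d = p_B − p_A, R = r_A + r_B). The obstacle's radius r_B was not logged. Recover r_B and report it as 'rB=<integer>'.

m = 92
d = (6, 6);  v_rel = (5, -2),  |v_rel|² = 29
v_rel×d = (5)·(6) − (-2)·(6) = 42
since m = R²·29 − 42²:  R² = (1764 + 92) / 29 = 64
R = √64 = 8  ⇒  r_B = 8 − 4 = 4

rB=4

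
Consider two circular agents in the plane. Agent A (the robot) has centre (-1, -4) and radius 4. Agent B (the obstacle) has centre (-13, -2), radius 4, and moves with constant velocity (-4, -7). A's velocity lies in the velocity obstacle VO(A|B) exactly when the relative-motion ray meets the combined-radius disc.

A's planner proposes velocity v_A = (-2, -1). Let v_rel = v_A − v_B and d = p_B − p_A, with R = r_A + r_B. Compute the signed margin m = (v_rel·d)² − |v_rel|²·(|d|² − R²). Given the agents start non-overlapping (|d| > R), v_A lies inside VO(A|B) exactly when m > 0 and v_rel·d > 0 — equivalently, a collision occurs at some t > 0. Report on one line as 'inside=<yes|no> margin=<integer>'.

d = (-12, 2),  |d|² = 148;  R = 4+4 = 8,  c = 148−8² = 84
v_rel = (2, 6),  |v_rel|² = 40;  v_rel·d = (2)·(-12) + (6)·(2) = -12
40·t² + 24·t + 84 = 0  ⇒  m = (-12)² − 40·84 = -3216
m = -3216 < 0,  v_rel·d = -12 < 0  ⇒  outside

inside=no margin=-3216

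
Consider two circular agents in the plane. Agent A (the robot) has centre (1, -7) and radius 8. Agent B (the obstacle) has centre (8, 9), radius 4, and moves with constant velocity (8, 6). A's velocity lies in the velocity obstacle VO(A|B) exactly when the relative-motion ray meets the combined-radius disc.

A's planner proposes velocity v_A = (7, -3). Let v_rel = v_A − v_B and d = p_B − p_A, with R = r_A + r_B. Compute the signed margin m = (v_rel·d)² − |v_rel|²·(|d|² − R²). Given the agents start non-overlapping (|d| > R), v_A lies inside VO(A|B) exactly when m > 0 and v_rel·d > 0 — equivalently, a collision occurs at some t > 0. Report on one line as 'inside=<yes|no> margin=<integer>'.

d = (7, 16),  |d|² = 305;  R = 8+4 = 12,  c = 305−12² = 161
v_rel = (-1, -9),  |v_rel|² = 82;  v_rel·d = (-1)·(7) + (-9)·(16) = -151
82·t² + 302·t + 161 = 0  ⇒  m = (-151)² − 82·161 = 9599
m = 9599 > 0,  v_rel·d = -151 < 0  ⇒  outside

inside=no margin=9599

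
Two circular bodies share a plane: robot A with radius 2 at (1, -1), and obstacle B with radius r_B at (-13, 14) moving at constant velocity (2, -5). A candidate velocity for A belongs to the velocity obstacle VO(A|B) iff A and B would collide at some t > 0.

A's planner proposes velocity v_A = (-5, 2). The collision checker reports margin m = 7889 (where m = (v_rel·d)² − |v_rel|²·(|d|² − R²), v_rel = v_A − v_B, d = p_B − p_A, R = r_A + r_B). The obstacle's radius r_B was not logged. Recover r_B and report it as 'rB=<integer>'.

m = 7889
d = (-14, 15);  v_rel = (-7, 7),  |v_rel|² = 98
v_rel×d = (-7)·(15) − (7)·(-14) = -7
since m = R²·98 − (-7)²:  R² = (49 + 7889) / 98 = 81
R = √81 = 9  ⇒  r_B = 9 − 2 = 7

rB=7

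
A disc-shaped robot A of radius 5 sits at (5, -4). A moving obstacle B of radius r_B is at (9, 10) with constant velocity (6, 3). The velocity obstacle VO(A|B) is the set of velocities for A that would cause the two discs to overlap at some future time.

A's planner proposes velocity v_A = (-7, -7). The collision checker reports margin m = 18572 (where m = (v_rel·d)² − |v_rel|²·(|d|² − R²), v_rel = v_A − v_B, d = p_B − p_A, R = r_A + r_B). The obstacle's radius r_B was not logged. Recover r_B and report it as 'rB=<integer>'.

m = 18572
d = (4, 14);  v_rel = (-13, -10),  |v_rel|² = 269
v_rel×d = (-13)·(14) − (-10)·(4) = -142
since m = R²·269 − (-142)²:  R² = (20164 + 18572) / 269 = 144
R = √144 = 12  ⇒  r_B = 12 − 5 = 7

rB=7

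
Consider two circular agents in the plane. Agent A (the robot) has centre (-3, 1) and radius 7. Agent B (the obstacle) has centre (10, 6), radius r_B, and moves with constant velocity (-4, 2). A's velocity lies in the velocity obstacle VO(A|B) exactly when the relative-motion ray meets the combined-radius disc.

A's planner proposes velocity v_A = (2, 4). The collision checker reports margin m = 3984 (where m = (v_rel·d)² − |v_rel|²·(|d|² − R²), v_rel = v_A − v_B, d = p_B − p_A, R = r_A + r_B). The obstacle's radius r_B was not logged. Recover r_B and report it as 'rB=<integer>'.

m = 3984
d = (13, 5);  v_rel = (6, 2),  |v_rel|² = 40
v_rel×d = (6)·(5) − (2)·(13) = 4
since m = R²·40 − 4²:  R² = (16 + 3984) / 40 = 100
R = √100 = 10  ⇒  r_B = 10 − 7 = 3

rB=3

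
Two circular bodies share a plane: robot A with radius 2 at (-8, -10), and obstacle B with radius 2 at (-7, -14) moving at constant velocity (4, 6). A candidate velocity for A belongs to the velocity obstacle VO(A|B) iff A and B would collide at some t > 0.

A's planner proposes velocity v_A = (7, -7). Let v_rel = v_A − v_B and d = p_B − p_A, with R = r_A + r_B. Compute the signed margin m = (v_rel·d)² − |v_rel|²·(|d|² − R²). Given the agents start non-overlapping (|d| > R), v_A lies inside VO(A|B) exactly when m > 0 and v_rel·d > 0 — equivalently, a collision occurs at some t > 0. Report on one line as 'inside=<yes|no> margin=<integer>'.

d = (1, -4),  |d|² = 17;  R = 2+2 = 4,  c = 17−4² = 1
v_rel = (3, -13),  |v_rel|² = 178;  v_rel·d = (3)·(1) + (-13)·(-4) = 55
178·t² − 110·t + 1 = 0  ⇒  m = 55² − 178·1 = 2847
m = 2847 > 0,  v_rel·d = 55 > 0  ⇒  inside

inside=yes margin=2847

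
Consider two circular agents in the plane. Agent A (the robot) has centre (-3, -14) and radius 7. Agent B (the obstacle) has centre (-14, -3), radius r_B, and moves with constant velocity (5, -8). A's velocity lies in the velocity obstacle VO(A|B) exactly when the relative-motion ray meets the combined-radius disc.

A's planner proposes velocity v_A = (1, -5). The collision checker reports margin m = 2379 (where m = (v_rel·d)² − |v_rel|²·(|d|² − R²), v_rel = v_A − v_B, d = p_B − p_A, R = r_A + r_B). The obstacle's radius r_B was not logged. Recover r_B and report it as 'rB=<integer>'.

m = 2379
d = (-11, 11);  v_rel = (-4, 3),  |v_rel|² = 25
v_rel×d = (-4)·(11) − (3)·(-11) = -11
since m = R²·25 − (-11)²:  R² = (121 + 2379) / 25 = 100
R = √100 = 10  ⇒  r_B = 10 − 7 = 3

rB=3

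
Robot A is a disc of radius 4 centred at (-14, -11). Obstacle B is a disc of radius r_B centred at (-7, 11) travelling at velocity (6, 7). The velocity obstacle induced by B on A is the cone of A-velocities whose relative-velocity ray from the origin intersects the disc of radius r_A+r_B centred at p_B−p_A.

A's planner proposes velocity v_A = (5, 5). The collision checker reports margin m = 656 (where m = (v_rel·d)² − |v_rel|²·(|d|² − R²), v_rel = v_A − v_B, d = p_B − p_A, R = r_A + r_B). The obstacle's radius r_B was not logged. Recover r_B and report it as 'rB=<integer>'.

m = 656
d = (7, 22);  v_rel = (-1, -2),  |v_rel|² = 5
v_rel×d = (-1)·(22) − (-2)·(7) = -8
since m = R²·5 − (-8)²:  R² = (64 + 656) / 5 = 144
R = √144 = 12  ⇒  r_B = 12 − 4 = 8

rB=8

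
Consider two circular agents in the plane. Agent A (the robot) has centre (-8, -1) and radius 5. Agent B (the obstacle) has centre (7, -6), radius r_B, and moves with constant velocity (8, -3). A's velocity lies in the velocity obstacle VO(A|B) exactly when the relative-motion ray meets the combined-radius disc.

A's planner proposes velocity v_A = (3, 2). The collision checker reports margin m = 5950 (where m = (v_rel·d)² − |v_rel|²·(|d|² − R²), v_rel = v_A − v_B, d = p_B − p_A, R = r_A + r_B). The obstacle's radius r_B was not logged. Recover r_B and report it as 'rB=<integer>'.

m = 5950
d = (15, -5);  v_rel = (-5, 5),  |v_rel|² = 50
v_rel×d = (-5)·(-5) − (5)·(15) = -50
since m = R²·50 − (-50)²:  R² = (2500 + 5950) / 50 = 169
R = √169 = 13  ⇒  r_B = 13 − 5 = 8

rB=8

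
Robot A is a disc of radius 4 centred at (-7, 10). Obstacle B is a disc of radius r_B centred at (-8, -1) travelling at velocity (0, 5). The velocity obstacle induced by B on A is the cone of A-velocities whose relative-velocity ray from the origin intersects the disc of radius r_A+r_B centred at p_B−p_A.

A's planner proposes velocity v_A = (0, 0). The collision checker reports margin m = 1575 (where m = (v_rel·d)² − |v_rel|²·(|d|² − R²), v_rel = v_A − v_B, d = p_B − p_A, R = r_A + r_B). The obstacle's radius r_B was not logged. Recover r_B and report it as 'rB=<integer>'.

m = 1575
d = (-1, -11);  v_rel = (0, -5),  |v_rel|² = 25
v_rel×d = (0)·(-11) − (-5)·(-1) = -5
since m = R²·25 − (-5)²:  R² = (25 + 1575) / 25 = 64
R = √64 = 8  ⇒  r_B = 8 − 4 = 4

rB=4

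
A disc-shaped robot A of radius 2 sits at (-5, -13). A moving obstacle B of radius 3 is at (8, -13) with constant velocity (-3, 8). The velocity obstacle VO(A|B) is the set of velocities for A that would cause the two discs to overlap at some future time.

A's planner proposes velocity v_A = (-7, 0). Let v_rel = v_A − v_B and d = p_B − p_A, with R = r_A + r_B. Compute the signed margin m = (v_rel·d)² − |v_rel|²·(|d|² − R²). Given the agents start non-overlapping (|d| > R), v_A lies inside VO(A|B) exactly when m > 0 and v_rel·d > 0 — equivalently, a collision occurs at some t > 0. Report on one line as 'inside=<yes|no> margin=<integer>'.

d = (13, 0),  |d|² = 169;  R = 2+3 = 5,  c = 169−5² = 144
v_rel = (-4, -8),  |v_rel|² = 80;  v_rel·d = (-4)·(13) + (-8)·(0) = -52
80·t² + 104·t + 144 = 0  ⇒  m = (-52)² − 80·144 = -8816
m = -8816 < 0,  v_rel·d = -52 < 0  ⇒  outside

inside=no margin=-8816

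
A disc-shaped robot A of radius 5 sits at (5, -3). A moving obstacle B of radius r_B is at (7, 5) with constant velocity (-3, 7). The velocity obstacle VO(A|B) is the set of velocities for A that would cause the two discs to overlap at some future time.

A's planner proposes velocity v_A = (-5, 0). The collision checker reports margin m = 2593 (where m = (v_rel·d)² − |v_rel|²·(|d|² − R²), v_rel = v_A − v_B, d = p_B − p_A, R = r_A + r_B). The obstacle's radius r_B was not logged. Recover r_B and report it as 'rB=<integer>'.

m = 2593
d = (2, 8);  v_rel = (-2, -7),  |v_rel|² = 53
v_rel×d = (-2)·(8) − (-7)·(2) = -2
since m = R²·53 − (-2)²:  R² = (4 + 2593) / 53 = 49
R = √49 = 7  ⇒  r_B = 7 − 5 = 2

rB=2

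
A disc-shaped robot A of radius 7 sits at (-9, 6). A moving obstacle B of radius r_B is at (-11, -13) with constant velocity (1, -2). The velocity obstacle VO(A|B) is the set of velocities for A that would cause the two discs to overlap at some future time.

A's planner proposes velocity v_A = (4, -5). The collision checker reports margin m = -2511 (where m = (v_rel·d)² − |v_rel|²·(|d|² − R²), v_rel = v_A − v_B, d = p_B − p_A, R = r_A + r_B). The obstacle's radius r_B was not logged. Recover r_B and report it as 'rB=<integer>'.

m = -2511
d = (-2, -19);  v_rel = (3, -3),  |v_rel|² = 18
v_rel×d = (3)·(-19) − (-3)·(-2) = -63
since m = R²·18 − (-63)²:  R² = (3969 + -2511) / 18 = 81
R = √81 = 9  ⇒  r_B = 9 − 7 = 2

rB=2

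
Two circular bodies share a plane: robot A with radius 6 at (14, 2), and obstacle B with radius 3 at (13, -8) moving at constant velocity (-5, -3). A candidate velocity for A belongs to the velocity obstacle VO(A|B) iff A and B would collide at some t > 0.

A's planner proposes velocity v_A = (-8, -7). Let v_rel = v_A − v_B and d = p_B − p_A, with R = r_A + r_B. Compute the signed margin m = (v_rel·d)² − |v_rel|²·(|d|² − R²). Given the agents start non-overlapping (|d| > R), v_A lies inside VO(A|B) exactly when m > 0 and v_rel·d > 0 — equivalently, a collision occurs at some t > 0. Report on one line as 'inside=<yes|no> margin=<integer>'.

d = (-1, -10),  |d|² = 101;  R = 6+3 = 9,  c = 101−9² = 20
v_rel = (-3, -4),  |v_rel|² = 25;  v_rel·d = (-3)·(-1) + (-4)·(-10) = 43
25·t² − 86·t + 20 = 0  ⇒  m = 43² − 25·20 = 1349
m = 1349 > 0,  v_rel·d = 43 > 0  ⇒  inside

inside=yes margin=1349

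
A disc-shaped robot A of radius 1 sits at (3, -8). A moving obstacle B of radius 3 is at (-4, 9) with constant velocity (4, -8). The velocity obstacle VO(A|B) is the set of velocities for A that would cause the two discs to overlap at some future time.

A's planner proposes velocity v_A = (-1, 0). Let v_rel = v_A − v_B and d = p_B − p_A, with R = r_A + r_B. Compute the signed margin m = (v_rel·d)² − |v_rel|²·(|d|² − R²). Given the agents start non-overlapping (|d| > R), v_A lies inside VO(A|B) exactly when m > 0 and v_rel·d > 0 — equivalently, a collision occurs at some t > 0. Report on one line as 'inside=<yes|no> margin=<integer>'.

d = (-7, 17),  |d|² = 338;  R = 1+3 = 4,  c = 338−4² = 322
v_rel = (-5, 8),  |v_rel|² = 89;  v_rel·d = (-5)·(-7) + (8)·(17) = 171
89·t² − 342·t + 322 = 0  ⇒  m = 171² − 89·322 = 583
m = 583 > 0,  v_rel·d = 171 > 0  ⇒  inside

inside=yes margin=583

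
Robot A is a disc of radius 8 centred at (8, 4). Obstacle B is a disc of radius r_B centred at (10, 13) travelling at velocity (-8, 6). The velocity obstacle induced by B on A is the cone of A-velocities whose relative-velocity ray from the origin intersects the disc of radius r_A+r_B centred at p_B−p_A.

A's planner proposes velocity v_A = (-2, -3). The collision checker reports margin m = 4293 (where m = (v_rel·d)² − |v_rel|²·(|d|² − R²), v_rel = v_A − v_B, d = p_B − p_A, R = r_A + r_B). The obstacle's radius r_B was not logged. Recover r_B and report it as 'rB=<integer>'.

m = 4293
d = (2, 9);  v_rel = (6, -9),  |v_rel|² = 117
v_rel×d = (6)·(9) − (-9)·(2) = 72
since m = R²·117 − 72²:  R² = (5184 + 4293) / 117 = 81
R = √81 = 9  ⇒  r_B = 9 − 8 = 1

rB=1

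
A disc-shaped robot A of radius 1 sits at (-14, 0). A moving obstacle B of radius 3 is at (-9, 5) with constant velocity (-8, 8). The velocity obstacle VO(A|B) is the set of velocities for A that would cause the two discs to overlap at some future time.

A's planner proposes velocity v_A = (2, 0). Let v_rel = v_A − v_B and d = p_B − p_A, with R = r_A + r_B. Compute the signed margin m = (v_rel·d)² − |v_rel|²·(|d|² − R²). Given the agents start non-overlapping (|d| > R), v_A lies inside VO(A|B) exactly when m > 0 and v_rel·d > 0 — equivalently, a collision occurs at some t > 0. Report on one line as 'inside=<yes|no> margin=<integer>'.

d = (5, 5),  |d|² = 50;  R = 1+3 = 4,  c = 50−4² = 34
v_rel = (10, -8),  |v_rel|² = 164;  v_rel·d = (10)·(5) + (-8)·(5) = 10
164·t² − 20·t + 34 = 0  ⇒  m = 10² − 164·34 = -5476
m = -5476 < 0,  v_rel·d = 10 > 0  ⇒  outside

inside=no margin=-5476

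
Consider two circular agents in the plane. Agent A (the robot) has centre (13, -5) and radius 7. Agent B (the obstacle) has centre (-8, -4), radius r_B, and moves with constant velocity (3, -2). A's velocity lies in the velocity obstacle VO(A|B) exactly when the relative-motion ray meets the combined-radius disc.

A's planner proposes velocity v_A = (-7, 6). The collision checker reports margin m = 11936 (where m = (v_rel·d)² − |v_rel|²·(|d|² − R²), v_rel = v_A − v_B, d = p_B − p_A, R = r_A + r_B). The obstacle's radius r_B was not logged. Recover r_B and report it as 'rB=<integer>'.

m = 11936
d = (-21, 1);  v_rel = (-10, 8),  |v_rel|² = 164
v_rel×d = (-10)·(1) − (8)·(-21) = 158
since m = R²·164 − 158²:  R² = (24964 + 11936) / 164 = 225
R = √225 = 15  ⇒  r_B = 15 − 7 = 8

rB=8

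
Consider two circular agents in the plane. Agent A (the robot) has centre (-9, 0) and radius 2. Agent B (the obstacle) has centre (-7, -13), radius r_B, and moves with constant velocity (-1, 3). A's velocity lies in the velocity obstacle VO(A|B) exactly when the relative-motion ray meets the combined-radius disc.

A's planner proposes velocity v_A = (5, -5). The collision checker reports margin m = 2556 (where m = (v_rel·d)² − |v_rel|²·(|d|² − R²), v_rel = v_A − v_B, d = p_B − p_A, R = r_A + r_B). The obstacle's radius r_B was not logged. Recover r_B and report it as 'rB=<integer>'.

m = 2556
d = (2, -13);  v_rel = (6, -8),  |v_rel|² = 100
v_rel×d = (6)·(-13) − (-8)·(2) = -62
since m = R²·100 − (-62)²:  R² = (3844 + 2556) / 100 = 64
R = √64 = 8  ⇒  r_B = 8 − 2 = 6

rB=6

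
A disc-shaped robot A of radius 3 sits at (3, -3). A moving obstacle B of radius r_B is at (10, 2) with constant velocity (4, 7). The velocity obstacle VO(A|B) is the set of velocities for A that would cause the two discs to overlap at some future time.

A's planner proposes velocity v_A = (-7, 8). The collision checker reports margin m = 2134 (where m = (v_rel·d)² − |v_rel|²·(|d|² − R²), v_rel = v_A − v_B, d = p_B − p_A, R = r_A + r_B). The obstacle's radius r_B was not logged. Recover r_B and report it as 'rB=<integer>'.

m = 2134
d = (7, 5);  v_rel = (-11, 1),  |v_rel|² = 122
v_rel×d = (-11)·(5) − (1)·(7) = -62
since m = R²·122 − (-62)²:  R² = (3844 + 2134) / 122 = 49
R = √49 = 7  ⇒  r_B = 7 − 3 = 4

rB=4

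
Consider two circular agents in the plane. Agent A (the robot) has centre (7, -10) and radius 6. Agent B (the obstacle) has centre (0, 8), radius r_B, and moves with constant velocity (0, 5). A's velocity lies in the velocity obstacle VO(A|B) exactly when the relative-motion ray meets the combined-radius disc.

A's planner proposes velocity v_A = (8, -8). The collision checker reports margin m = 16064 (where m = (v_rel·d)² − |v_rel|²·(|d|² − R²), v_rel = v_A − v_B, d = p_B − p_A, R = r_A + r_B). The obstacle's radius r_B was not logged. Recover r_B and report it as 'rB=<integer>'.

m = 16064
d = (-7, 18);  v_rel = (8, -13),  |v_rel|² = 233
v_rel×d = (8)·(18) − (-13)·(-7) = 53
since m = R²·233 − 53²:  R² = (2809 + 16064) / 233 = 81
R = √81 = 9  ⇒  r_B = 9 − 6 = 3

rB=3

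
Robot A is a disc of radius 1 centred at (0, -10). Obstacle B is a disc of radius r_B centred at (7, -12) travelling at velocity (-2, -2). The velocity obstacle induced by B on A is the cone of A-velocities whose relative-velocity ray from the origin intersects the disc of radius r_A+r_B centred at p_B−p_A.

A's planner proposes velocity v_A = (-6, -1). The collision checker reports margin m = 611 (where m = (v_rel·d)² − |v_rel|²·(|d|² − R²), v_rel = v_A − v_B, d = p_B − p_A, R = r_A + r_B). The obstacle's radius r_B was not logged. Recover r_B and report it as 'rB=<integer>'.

m = 611
d = (7, -2);  v_rel = (-4, 1),  |v_rel|² = 17
v_rel×d = (-4)·(-2) − (1)·(7) = 1
since m = R²·17 − 1²:  R² = (1 + 611) / 17 = 36
R = √36 = 6  ⇒  r_B = 6 − 1 = 5

rB=5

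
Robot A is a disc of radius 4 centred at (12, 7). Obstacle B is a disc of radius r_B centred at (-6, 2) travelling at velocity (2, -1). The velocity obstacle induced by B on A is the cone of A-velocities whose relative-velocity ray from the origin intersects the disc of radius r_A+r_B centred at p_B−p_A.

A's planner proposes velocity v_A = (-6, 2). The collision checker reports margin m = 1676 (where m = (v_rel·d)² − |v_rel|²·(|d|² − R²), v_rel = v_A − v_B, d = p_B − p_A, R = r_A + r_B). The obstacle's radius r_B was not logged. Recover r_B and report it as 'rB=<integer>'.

m = 1676
d = (-18, -5);  v_rel = (-8, 3),  |v_rel|² = 73
v_rel×d = (-8)·(-5) − (3)·(-18) = 94
since m = R²·73 − 94²:  R² = (8836 + 1676) / 73 = 144
R = √144 = 12  ⇒  r_B = 12 − 4 = 8

rB=8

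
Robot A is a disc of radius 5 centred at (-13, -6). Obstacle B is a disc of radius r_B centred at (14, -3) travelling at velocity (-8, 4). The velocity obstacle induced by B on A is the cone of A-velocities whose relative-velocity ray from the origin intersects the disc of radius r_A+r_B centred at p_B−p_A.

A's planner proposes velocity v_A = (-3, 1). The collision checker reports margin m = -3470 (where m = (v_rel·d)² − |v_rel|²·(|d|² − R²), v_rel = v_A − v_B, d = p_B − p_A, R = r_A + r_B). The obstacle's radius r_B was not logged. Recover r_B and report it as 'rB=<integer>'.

m = -3470
d = (27, 3);  v_rel = (5, -3),  |v_rel|² = 34
v_rel×d = (5)·(3) − (-3)·(27) = 96
since m = R²·34 − 96²:  R² = (9216 + -3470) / 34 = 169
R = √169 = 13  ⇒  r_B = 13 − 5 = 8

rB=8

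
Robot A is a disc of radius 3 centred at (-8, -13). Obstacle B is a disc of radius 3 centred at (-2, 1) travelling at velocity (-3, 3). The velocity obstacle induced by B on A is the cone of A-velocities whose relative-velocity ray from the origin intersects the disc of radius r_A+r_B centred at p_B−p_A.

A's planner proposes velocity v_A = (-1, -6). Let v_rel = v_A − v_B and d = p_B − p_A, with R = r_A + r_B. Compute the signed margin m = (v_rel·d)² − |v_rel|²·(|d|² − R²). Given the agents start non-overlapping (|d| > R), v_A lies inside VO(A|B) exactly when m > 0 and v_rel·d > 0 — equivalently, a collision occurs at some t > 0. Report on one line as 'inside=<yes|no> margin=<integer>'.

d = (6, 14),  |d|² = 232;  R = 3+3 = 6,  c = 232−6² = 196
v_rel = (2, -9),  |v_rel|² = 85;  v_rel·d = (2)·(6) + (-9)·(14) = -114
85·t² + 228·t + 196 = 0  ⇒  m = (-114)² − 85·196 = -3664
m = -3664 < 0,  v_rel·d = -114 < 0  ⇒  outside

inside=no margin=-3664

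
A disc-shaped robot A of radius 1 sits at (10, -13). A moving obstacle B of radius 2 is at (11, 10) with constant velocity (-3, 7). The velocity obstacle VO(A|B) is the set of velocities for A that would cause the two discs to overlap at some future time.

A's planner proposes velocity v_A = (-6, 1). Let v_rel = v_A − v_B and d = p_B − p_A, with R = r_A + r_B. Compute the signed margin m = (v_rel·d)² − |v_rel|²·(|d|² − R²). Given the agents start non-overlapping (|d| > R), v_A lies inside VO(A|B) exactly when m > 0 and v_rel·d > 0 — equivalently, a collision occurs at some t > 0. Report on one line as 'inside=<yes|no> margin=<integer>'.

d = (1, 23),  |d|² = 530;  R = 1+2 = 3,  c = 530−3² = 521
v_rel = (-3, -6),  |v_rel|² = 45;  v_rel·d = (-3)·(1) + (-6)·(23) = -141
45·t² + 282·t + 521 = 0  ⇒  m = (-141)² − 45·521 = -3564
m = -3564 < 0,  v_rel·d = -141 < 0  ⇒  outside

inside=no margin=-3564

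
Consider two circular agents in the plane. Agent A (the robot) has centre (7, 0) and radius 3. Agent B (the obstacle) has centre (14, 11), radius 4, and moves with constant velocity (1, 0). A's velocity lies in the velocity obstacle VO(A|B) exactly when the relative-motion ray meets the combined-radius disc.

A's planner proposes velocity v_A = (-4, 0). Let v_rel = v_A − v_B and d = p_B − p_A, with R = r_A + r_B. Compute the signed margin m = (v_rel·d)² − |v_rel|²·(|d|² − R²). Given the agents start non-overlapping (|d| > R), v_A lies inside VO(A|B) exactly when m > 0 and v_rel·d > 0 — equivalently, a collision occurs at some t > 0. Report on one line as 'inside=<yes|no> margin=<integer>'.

d = (7, 11),  |d|² = 170;  R = 3+4 = 7,  c = 170−7² = 121
v_rel = (-5, 0),  |v_rel|² = 25;  v_rel·d = (-5)·(7) + (0)·(11) = -35
25·t² + 70·t + 121 = 0  ⇒  m = (-35)² − 25·121 = -1800
m = -1800 < 0,  v_rel·d = -35 < 0  ⇒  outside

inside=no margin=-1800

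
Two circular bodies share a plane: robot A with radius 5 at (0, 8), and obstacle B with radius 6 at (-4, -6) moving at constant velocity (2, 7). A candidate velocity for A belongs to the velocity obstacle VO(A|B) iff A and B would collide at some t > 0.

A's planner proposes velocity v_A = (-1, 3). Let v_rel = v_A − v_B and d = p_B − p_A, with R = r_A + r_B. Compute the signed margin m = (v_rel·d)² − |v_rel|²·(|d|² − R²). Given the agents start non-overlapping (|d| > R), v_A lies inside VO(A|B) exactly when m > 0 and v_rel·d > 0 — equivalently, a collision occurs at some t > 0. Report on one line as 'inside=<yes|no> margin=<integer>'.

d = (-4, -14),  |d|² = 212;  R = 5+6 = 11,  c = 212−11² = 91
v_rel = (-3, -4),  |v_rel|² = 25;  v_rel·d = (-3)·(-4) + (-4)·(-14) = 68
25·t² − 136·t + 91 = 0  ⇒  m = 68² − 25·91 = 2349
m = 2349 > 0,  v_rel·d = 68 > 0  ⇒  inside

inside=yes margin=2349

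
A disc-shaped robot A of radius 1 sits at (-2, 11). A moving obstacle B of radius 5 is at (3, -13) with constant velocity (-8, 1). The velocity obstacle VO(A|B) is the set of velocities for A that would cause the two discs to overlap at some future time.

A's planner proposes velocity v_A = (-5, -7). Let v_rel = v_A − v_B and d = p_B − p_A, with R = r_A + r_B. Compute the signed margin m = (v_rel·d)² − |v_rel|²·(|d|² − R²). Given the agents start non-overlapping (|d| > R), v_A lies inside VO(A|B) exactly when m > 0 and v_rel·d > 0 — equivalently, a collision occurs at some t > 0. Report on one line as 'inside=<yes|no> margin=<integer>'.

d = (5, -24),  |d|² = 601;  R = 1+5 = 6,  c = 601−6² = 565
v_rel = (3, -8),  |v_rel|² = 73;  v_rel·d = (3)·(5) + (-8)·(-24) = 207
73·t² − 414·t + 565 = 0  ⇒  m = 207² − 73·565 = 1604
m = 1604 > 0,  v_rel·d = 207 > 0  ⇒  inside

inside=yes margin=1604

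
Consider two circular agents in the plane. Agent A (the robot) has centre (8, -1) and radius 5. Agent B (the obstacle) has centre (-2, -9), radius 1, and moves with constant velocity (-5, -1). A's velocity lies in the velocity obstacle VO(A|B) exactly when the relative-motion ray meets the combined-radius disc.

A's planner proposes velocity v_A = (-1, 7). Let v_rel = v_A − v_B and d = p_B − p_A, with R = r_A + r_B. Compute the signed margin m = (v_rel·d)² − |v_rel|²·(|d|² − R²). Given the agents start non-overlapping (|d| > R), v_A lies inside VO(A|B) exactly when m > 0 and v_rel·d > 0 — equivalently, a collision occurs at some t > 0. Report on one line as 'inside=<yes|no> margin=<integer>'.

d = (-10, -8),  |d|² = 164;  R = 5+1 = 6,  c = 164−6² = 128
v_rel = (4, 8),  |v_rel|² = 80;  v_rel·d = (4)·(-10) + (8)·(-8) = -104
80·t² + 208·t + 128 = 0  ⇒  m = (-104)² − 80·128 = 576
m = 576 > 0,  v_rel·d = -104 < 0  ⇒  outside

inside=no margin=576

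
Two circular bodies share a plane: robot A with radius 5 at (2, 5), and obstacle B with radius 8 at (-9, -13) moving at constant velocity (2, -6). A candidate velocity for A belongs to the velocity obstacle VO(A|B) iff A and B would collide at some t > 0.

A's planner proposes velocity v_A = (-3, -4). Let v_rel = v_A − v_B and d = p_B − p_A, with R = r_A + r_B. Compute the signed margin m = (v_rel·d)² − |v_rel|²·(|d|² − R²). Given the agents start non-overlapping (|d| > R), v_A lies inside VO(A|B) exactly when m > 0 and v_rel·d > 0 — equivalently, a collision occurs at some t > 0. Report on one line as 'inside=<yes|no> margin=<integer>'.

d = (-11, -18),  |d|² = 445;  R = 5+8 = 13,  c = 445−13² = 276
v_rel = (-5, 2),  |v_rel|² = 29;  v_rel·d = (-5)·(-11) + (2)·(-18) = 19
29·t² − 38·t + 276 = 0  ⇒  m = 19² − 29·276 = -7643
m = -7643 < 0,  v_rel·d = 19 > 0  ⇒  outside

inside=no margin=-7643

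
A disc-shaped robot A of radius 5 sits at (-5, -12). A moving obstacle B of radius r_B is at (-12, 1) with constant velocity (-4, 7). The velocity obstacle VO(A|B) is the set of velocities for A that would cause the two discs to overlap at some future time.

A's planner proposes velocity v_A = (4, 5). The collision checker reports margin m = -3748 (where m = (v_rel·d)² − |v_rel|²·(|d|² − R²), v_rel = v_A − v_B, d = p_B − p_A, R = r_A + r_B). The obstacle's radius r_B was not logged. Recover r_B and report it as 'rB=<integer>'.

m = -3748
d = (-7, 13);  v_rel = (8, -2),  |v_rel|² = 68
v_rel×d = (8)·(13) − (-2)·(-7) = 90
since m = R²·68 − 90²:  R² = (8100 + -3748) / 68 = 64
R = √64 = 8  ⇒  r_B = 8 − 5 = 3

rB=3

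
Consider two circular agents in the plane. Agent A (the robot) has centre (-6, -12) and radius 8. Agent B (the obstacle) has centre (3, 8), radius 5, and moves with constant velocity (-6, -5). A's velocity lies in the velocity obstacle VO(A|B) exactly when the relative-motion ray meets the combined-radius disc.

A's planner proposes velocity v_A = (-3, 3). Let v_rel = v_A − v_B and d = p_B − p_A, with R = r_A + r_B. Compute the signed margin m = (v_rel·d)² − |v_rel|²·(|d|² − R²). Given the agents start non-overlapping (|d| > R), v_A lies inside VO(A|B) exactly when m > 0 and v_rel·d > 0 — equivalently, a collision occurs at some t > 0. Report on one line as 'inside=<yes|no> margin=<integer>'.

d = (9, 20),  |d|² = 481;  R = 8+5 = 13,  c = 481−13² = 312
v_rel = (3, 8),  |v_rel|² = 73;  v_rel·d = (3)·(9) + (8)·(20) = 187
73·t² − 374·t + 312 = 0  ⇒  m = 187² − 73·312 = 12193
m = 12193 > 0,  v_rel·d = 187 > 0  ⇒  inside

inside=yes margin=12193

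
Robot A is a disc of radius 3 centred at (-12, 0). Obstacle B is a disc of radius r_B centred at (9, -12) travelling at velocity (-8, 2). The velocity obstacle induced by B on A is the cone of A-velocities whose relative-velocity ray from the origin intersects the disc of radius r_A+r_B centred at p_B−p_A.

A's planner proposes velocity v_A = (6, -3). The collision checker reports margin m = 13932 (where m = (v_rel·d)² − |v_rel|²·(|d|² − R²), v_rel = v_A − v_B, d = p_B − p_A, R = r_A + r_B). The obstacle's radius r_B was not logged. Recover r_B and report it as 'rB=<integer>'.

m = 13932
d = (21, -12);  v_rel = (14, -5),  |v_rel|² = 221
v_rel×d = (14)·(-12) − (-5)·(21) = -63
since m = R²·221 − (-63)²:  R² = (3969 + 13932) / 221 = 81
R = √81 = 9  ⇒  r_B = 9 − 3 = 6

rB=6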